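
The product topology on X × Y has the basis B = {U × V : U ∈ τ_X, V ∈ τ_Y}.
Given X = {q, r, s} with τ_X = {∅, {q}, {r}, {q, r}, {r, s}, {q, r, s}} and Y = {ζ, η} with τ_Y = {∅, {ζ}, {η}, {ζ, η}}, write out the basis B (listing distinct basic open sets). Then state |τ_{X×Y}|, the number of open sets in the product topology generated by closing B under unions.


Basis B = {∅ × ∅, {q} × {ζ}, {q} × {η}, {r} × {ζ}, {r} × {η}, {q} × {ζ, η}, {q, r} × {ζ}, {q, r} × {η}, {r} × {ζ, η}, {r, s} × {ζ}, {r, s} × {η}, {q, r, s} × {ζ}, {q, r, s} × {η}, {q, r} × {ζ, η}, {r, s} × {ζ, η}, {q, r, s} × {ζ, η}}; |τ_{X×Y}| = 36.

Enumerate products U × V with U ∈ τ_X, V ∈ τ_Y (deduplicated):
  ∅ × ∅ = {} (∅)
  {q} × {ζ} = {(q,ζ)}
  {q} × {η} = {(q,η)}
  {r} × {ζ} = {(r,ζ)}
  {r} × {η} = {(r,η)}
  {q} × {ζ, η} = {(q,ζ), (q,η)}
  {q, r} × {ζ} = {(q,ζ), (r,ζ)}
  {q, r} × {η} = {(q,η), (r,η)}
  {r} × {ζ, η} = {(r,ζ), (r,η)}
  {r, s} × {ζ} = {(r,ζ), (s,ζ)}
  {r, s} × {η} = {(r,η), (s,η)}
  {q, r, s} × {ζ} = {(q,ζ), (r,ζ), (s,ζ)}
  {q, r, s} × {η} = {(q,η), (r,η), (s,η)}
  {q, r} × {ζ, η} = {(q,ζ), (q,η), (r,ζ), (r,η)}
  {r, s} × {ζ, η} = {(r,ζ), (r,η), (s,ζ), (s,η)}
  {q, r, s} × {ζ, η} = {(q,ζ), (q,η), (r,ζ), (r,η), (s,ζ), (s,η)}
These 16 distinct sets form the basis B.
Close under arbitrary unions to get τ_{X×Y}; counting gives |τ_{X×Y}| = 36.


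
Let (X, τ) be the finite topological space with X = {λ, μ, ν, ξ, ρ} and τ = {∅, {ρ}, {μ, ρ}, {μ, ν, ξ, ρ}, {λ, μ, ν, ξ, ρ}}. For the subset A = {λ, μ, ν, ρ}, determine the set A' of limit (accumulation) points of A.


A' = {λ, μ, ν, ξ}

For each x ∈ X, list the open sets U ∈ τ with x ∈ U, then check whether U ∩ (A ∖ {x}) ≠ ∅ for every such U.
  x = λ: opens ∋ x are {λ, μ, ν, ξ, ρ}; each meets A ∖ {λ}, so x IS a limit point.
  x = μ: opens ∋ x are {μ, ρ}, {μ, ν, ξ, ρ}, {λ, μ, ν, ξ, ρ}; each meets A ∖ {μ}, so x IS a limit point.
  x = ν: opens ∋ x are {μ, ν, ξ, ρ}, {λ, μ, ν, ξ, ρ}; each meets A ∖ {ν}, so x IS a limit point.
  x = ξ: opens ∋ x are {μ, ν, ξ, ρ}, {λ, μ, ν, ξ, ρ}; each meets A ∖ {ξ}, so x IS a limit point.
  x = ρ: open {ρ} ∋ x has {ρ} ∩ (A ∖ {ρ}) = ∅, so x is NOT a limit point.
Collecting: A' = {λ, μ, ν, ξ}.


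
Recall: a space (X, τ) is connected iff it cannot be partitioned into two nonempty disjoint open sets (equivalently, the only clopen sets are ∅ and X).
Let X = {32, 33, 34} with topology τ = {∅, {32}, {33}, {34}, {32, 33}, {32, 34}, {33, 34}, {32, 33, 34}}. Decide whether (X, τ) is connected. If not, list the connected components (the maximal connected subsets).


(X, τ) is disconnected; components = [{32}, {33}, {34}].

Find clopen sets (U ∈ τ with X ∖ U ∈ τ):
  U = ∅, X ∖ U = {32, 33, 34} — both open, so U is clopen.
  U = {32}, X ∖ U = {33, 34} — both open, so U is clopen.
  U = {33}, X ∖ U = {32, 34} — both open, so U is clopen.
  U = {34}, X ∖ U = {32, 33} — both open, so U is clopen.
  U = {32, 33}, X ∖ U = {34} — both open, so U is clopen.
  U = {32, 34}, X ∖ U = {33} — both open, so U is clopen.
  U = {33, 34}, X ∖ U = {32} — both open, so U is clopen.
  U = {32, 33, 34}, X ∖ U = ∅ — both open, so U is clopen.
Nontrivial clopen(s) exist: e.g. {33}. So (X, τ) is disconnected.
Compute connected components by grouping points that agree on all clopens:
  component: {32}
  component: {33}
  component: {34}


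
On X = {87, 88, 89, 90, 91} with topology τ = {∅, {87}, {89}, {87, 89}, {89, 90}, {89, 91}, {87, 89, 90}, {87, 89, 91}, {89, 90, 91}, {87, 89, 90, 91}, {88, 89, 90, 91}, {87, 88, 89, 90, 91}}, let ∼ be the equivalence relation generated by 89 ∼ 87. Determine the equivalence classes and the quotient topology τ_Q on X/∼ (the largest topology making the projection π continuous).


X/∼ = {[87=89], [88], [90], [91]}; |τ_Q| = 6.

Equivalence classes: [87=89], [88], [90], [91].
Quotient map π: X → X/∼ sends 87 ↦ [87=89], 88 ↦ [88], 89 ↦ [87=89], 90 ↦ [90], 91 ↦ [91].
For each subset V ⊆ X/∼, compute π^{-1}(V) ⊆ X and check whether π^{-1}(V) ∈ τ. V is open in τ_Q iff π^{-1}(V) ∈ τ.
  V = {}: π^{-1}(V) = ∅ ∈ τ ✓.
  V = {[87=89]}: π^{-1}(V) = {87, 89} ∈ τ ✓.
  V = {[88]}: π^{-1}(V) = {88} ∉ τ ✗.
  V = {[87=89], [88]}: π^{-1}(V) = {87, 88, 89} ∉ τ ✗.
  V = {[90]}: π^{-1}(V) = {90} ∉ τ ✗.
  V = {[87=89], [90]}: π^{-1}(V) = {87, 89, 90} ∈ τ ✓.
  V = {[88], [90]}: π^{-1}(V) = {88, 90} ∉ τ ✗.
  V = {[87=89], [88], [90]}: π^{-1}(V) = {87, 88, 89, 90} ∉ τ ✗.
  V = {[91]}: π^{-1}(V) = {91} ∉ τ ✗.
  V = {[87=89], [91]}: π^{-1}(V) = {87, 89, 91} ∈ τ ✓.
  V = {[88], [91]}: π^{-1}(V) = {88, 91} ∉ τ ✗.
  V = {[87=89], [88], [91]}: π^{-1}(V) = {87, 88, 89, 91} ∉ τ ✗.
  V = {[90], [91]}: π^{-1}(V) = {90, 91} ∉ τ ✗.
  V = {[87=89], [90], [91]}: π^{-1}(V) = {87, 89, 90, 91} ∈ τ ✓.
  V = {[88], [90], [91]}: π^{-1}(V) = {88, 90, 91} ∉ τ ✗.
  V = {[87=89], [88], [90], [91]}: π^{-1}(V) = {87, 88, 89, 90, 91} ∈ τ ✓.
Open sets in the quotient: τ_Q = {{}, {[87=89]}, {[87=89], [90]}, {[87=89], [91]}, {[87=89], [90], [91]}, {[87=89], [88], [90], [91]}} (6 elements).


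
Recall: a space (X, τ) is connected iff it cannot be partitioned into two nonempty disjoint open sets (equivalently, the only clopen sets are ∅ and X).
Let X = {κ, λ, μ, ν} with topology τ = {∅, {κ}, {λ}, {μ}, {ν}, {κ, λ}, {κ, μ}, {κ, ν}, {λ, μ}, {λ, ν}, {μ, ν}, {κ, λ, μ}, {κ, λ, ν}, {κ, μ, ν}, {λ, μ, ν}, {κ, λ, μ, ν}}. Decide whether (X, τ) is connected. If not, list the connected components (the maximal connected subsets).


(X, τ) is disconnected; components = [{κ}, {λ}, {μ}, {ν}].

Find clopen sets (U ∈ τ with X ∖ U ∈ τ):
  U = ∅, X ∖ U = {κ, λ, μ, ν} — both open, so U is clopen.
  U = {κ}, X ∖ U = {λ, μ, ν} — both open, so U is clopen.
  U = {λ}, X ∖ U = {κ, μ, ν} — both open, so U is clopen.
  U = {μ}, X ∖ U = {κ, λ, ν} — both open, so U is clopen.
  U = {ν}, X ∖ U = {κ, λ, μ} — both open, so U is clopen.
  U = {κ, λ}, X ∖ U = {μ, ν} — both open, so U is clopen.
  U = {κ, μ}, X ∖ U = {λ, ν} — both open, so U is clopen.
  U = {κ, ν}, X ∖ U = {λ, μ} — both open, so U is clopen.
  U = {λ, μ}, X ∖ U = {κ, ν} — both open, so U is clopen.
  U = {λ, ν}, X ∖ U = {κ, μ} — both open, so U is clopen.
  U = {μ, ν}, X ∖ U = {κ, λ} — both open, so U is clopen.
  U = {κ, λ, μ}, X ∖ U = {ν} — both open, so U is clopen.
  U = {κ, λ, ν}, X ∖ U = {μ} — both open, so U is clopen.
  U = {κ, μ, ν}, X ∖ U = {λ} — both open, so U is clopen.
  U = {λ, μ, ν}, X ∖ U = {κ} — both open, so U is clopen.
  U = {κ, λ, μ, ν}, X ∖ U = ∅ — both open, so U is clopen.
Nontrivial clopen(s) exist: e.g. {κ, λ, ν}. So (X, τ) is disconnected.
Compute connected components by grouping points that agree on all clopens:
  component: {κ}
  component: {λ}
  component: {μ}
  component: {ν}


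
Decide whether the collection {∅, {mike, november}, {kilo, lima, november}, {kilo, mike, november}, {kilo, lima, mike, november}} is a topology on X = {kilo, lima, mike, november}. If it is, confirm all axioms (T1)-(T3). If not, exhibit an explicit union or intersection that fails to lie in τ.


τ is NOT a topology on X.

Axiom (T1): ∅ ∈ τ? Yes; X ∈ τ? Yes.
Axiom (T2/T3): check pairwise unions and intersections of members of τ.
Counterexample for (T3): {mike, november} ∩ {kilo, lima, november} = {november} ∉ τ. Therefore τ is NOT a topology.


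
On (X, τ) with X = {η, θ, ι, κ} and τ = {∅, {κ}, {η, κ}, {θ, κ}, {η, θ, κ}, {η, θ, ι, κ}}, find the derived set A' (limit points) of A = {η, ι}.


A' = {ι}

For each x ∈ X, list the open sets U ∈ τ with x ∈ U, then check whether U ∩ (A ∖ {x}) ≠ ∅ for every such U.
  x = η: open {η, κ} ∋ x has {η, κ} ∩ (A ∖ {η}) = ∅, so x is NOT a limit point.
  x = θ: open {θ, κ} ∋ x has {θ, κ} ∩ (A ∖ {θ}) = ∅, so x is NOT a limit point.
  x = ι: opens ∋ x are {η, θ, ι, κ}; each meets A ∖ {ι}, so x IS a limit point.
  x = κ: open {κ} ∋ x has {κ} ∩ (A ∖ {κ}) = ∅, so x is NOT a limit point.
Collecting: A' = {ι}.


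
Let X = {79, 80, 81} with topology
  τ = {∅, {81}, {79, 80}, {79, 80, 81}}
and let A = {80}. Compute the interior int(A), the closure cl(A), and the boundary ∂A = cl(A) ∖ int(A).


int(A) = ∅, cl(A) = {79, 80}, ∂A = {79, 80}.

Closed sets in (X, τ) are complements of opens:
  closed(X, τ) = {∅, {81}, {79, 80}, {79, 80, 81}}.
int(A) = ⋃ {U ∈ τ : U ⊆ A}. Opens contained in A: ∅.
Taking the union of these: int(A) = ∅.
cl(A) = ⋂ {C closed : A ⊆ C}. Closed sets containing A: {79, 80}, {79, 80, 81}.
Intersecting these: cl(A) = {79, 80}.
∂A = cl(A) ∖ int(A) = {79, 80} ∖ ∅ = {79, 80}.


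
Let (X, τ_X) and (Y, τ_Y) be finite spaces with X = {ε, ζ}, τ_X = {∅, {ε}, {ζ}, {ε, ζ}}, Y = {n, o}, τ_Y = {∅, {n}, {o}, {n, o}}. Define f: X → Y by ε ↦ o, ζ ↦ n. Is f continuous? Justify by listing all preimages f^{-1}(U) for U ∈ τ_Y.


f IS continuous.

Compute f^{-1}(U) for each U ∈ τ_Y:
  U = ∅: f^{-1}(U) = ∅ ∈ τ_X ✓.
  U = {n}: f^{-1}(U) = {ζ} ∈ τ_X ✓.
  U = {o}: f^{-1}(U) = {ε} ∈ τ_X ✓.
  U = {n, o}: f^{-1}(U) = {ε, ζ} ∈ τ_X ✓.
Every preimage lies in τ_X, so f IS continuous.


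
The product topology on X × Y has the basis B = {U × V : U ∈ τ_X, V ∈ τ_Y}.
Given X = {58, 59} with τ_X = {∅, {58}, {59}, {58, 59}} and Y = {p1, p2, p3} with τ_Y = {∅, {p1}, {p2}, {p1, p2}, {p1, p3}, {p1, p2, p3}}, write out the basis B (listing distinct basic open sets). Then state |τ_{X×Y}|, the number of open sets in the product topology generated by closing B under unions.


Basis B = {∅ × ∅, {58} × {p1}, {58} × {p2}, {59} × {p1}, {59} × {p2}, {58} × {p1, p2}, {58} × {p1, p3}, {58, 59} × {p1}, {58, 59} × {p2}, {59} × {p1, p2}, {59} × {p1, p3}, {58} × {p1, p2, p3}, {59} × {p1, p2, p3}, {58, 59} × {p1, p2}, {58, 59} × {p1, p3}, {58, 59} × {p1, p2, p3}}; |τ_{X×Y}| = 36.

Enumerate products U × V with U ∈ τ_X, V ∈ τ_Y (deduplicated):
  ∅ × ∅ = {} (∅)
  {58} × {p1} = {(58,p1)}
  {58} × {p2} = {(58,p2)}
  {59} × {p1} = {(59,p1)}
  {59} × {p2} = {(59,p2)}
  {58} × {p1, p2} = {(58,p1), (58,p2)}
  {58} × {p1, p3} = {(58,p1), (58,p3)}
  {58, 59} × {p1} = {(58,p1), (59,p1)}
  {58, 59} × {p2} = {(58,p2), (59,p2)}
  {59} × {p1, p2} = {(59,p1), (59,p2)}
  {59} × {p1, p3} = {(59,p1), (59,p3)}
  {58} × {p1, p2, p3} = {(58,p1), (58,p2), (58,p3)}
  {59} × {p1, p2, p3} = {(59,p1), (59,p2), (59,p3)}
  {58, 59} × {p1, p2} = {(58,p1), (58,p2), (59,p1), (59,p2)}
  {58, 59} × {p1, p3} = {(58,p1), (58,p3), (59,p1), (59,p3)}
  {58, 59} × {p1, p2, p3} = {(58,p1), (58,p2), (58,p3), (59,p1), (59,p2), (59,p3)}
These 16 distinct sets form the basis B.
Close under arbitrary unions to get τ_{X×Y}; counting gives |τ_{X×Y}| = 36.


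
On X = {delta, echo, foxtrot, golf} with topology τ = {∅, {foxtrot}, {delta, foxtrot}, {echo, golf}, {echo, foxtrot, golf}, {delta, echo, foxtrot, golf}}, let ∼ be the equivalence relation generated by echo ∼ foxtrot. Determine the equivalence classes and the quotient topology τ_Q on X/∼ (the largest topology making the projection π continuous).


X/∼ = {[delta], [echo=foxtrot], [golf]}; |τ_Q| = 3.

Equivalence classes: [delta], [echo=foxtrot], [golf].
Quotient map π: X → X/∼ sends delta ↦ [delta], echo ↦ [echo=foxtrot], foxtrot ↦ [echo=foxtrot], golf ↦ [golf].
For each subset V ⊆ X/∼, compute π^{-1}(V) ⊆ X and check whether π^{-1}(V) ∈ τ. V is open in τ_Q iff π^{-1}(V) ∈ τ.
  V = {}: π^{-1}(V) = ∅ ∈ τ ✓.
  V = {[delta]}: π^{-1}(V) = {delta} ∉ τ ✗.
  V = {[echo=foxtrot]}: π^{-1}(V) = {echo, foxtrot} ∉ τ ✗.
  V = {[delta], [echo=foxtrot]}: π^{-1}(V) = {delta, echo, foxtrot} ∉ τ ✗.
  V = {[golf]}: π^{-1}(V) = {golf} ∉ τ ✗.
  V = {[delta], [golf]}: π^{-1}(V) = {delta, golf} ∉ τ ✗.
  V = {[echo=foxtrot], [golf]}: π^{-1}(V) = {echo, foxtrot, golf} ∈ τ ✓.
  V = {[delta], [echo=foxtrot], [golf]}: π^{-1}(V) = {delta, echo, foxtrot, golf} ∈ τ ✓.
Open sets in the quotient: τ_Q = {{}, {[echo=foxtrot], [golf]}, {[delta], [echo=foxtrot], [golf]}} (3 elements).


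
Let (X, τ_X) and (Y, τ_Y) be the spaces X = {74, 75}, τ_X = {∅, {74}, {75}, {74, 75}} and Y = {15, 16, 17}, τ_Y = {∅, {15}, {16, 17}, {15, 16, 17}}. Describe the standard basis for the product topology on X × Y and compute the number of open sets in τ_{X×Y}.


Basis B = {∅ × ∅, {74} × {15}, {75} × {15}, {74, 75} × {15}, {74} × {16, 17}, {75} × {16, 17}, {74} × {15, 16, 17}, {75} × {15, 16, 17}, {74, 75} × {16, 17}, {74, 75} × {15, 16, 17}}; |τ_{X×Y}| = 16.

Enumerate products U × V with U ∈ τ_X, V ∈ τ_Y (deduplicated):
  ∅ × ∅ = {} (∅)
  {74} × {15} = {(74,15)}
  {75} × {15} = {(75,15)}
  {74, 75} × {15} = {(74,15), (75,15)}
  {74} × {16, 17} = {(74,16), (74,17)}
  {75} × {16, 17} = {(75,16), (75,17)}
  {74} × {15, 16, 17} = {(74,15), (74,16), (74,17)}
  {75} × {15, 16, 17} = {(75,15), (75,16), (75,17)}
  {74, 75} × {16, 17} = {(74,16), (74,17), (75,16), (75,17)}
  {74, 75} × {15, 16, 17} = {(74,15), (74,16), (74,17), (75,15), (75,16), (75,17)}
These 10 distinct sets form the basis B.
Close under arbitrary unions to get τ_{X×Y}; counting gives |τ_{X×Y}| = 16.


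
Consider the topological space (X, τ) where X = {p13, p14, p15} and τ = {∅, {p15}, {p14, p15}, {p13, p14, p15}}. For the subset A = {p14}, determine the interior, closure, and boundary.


int(A) = ∅, cl(A) = {p13, p14}, ∂A = {p13, p14}.

Closed sets in (X, τ) are complements of opens:
  closed(X, τ) = {∅, {p13}, {p13, p14}, {p13, p14, p15}}.
int(A) = ⋃ {U ∈ τ : U ⊆ A}. Opens contained in A: ∅.
Taking the union of these: int(A) = ∅.
cl(A) = ⋂ {C closed : A ⊆ C}. Closed sets containing A: {p13, p14}, {p13, p14, p15}.
Intersecting these: cl(A) = {p13, p14}.
∂A = cl(A) ∖ int(A) = {p13, p14} ∖ ∅ = {p13, p14}.


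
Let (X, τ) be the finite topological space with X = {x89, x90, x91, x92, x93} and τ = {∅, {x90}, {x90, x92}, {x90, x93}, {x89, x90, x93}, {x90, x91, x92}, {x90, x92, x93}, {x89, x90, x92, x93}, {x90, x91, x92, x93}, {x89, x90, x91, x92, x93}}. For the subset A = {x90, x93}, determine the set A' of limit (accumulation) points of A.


A' = {x89, x91, x92, x93}

For each x ∈ X, list the open sets U ∈ τ with x ∈ U, then check whether U ∩ (A ∖ {x}) ≠ ∅ for every such U.
  x = x89: opens ∋ x are {x89, x90, x93}, {x89, x90, x92, x93}, {x89, x90, x91, x92, x93}; each meets A ∖ {x89}, so x IS a limit point.
  x = x90: open {x90} ∋ x has {x90} ∩ (A ∖ {x90}) = ∅, so x is NOT a limit point.
  x = x91: opens ∋ x are {x90, x91, x92}, {x90, x91, x92, x93}, {x89, x90, x91, x92, x93}; each meets A ∖ {x91}, so x IS a limit point.
  x = x92: opens ∋ x are {x90, x92}, {x90, x91, x92}, {x90, x92, x93}, {x89, x90, x92, x93}, {x90, x91, x92, x93}, {x89, x90, x91, x92, x93}; each meets A ∖ {x92}, so x IS a limit point.
  x = x93: opens ∋ x are {x90, x93}, {x89, x90, x93}, {x90, x92, x93}, {x89, x90, x92, x93}, {x90, x91, x92, x93}, {x89, x90, x91, x92, x93}; each meets A ∖ {x93}, so x IS a limit point.
Collecting: A' = {x89, x91, x92, x93}.


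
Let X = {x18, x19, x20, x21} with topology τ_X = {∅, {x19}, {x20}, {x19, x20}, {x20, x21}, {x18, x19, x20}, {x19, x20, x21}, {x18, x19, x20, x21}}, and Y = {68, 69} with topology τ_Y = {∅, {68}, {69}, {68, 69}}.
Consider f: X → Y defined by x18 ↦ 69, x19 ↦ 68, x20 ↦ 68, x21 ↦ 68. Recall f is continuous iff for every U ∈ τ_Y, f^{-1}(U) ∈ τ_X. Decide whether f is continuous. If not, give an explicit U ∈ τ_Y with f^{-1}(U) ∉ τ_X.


f is NOT continuous.

Compute f^{-1}(U) for each U ∈ τ_Y:
  U = ∅: f^{-1}(U) = ∅ ∈ τ_X ✓.
  U = {68}: f^{-1}(U) = {x19, x20, x21} ∈ τ_X ✓.
  U = {69}: f^{-1}(U) = {x18} ∉ τ_X ✗.
  U = {68, 69}: f^{-1}(U) = {x18, x19, x20, x21} ∈ τ_X ✓.
Found U = {69} with f^{-1}(U) = {x18} not in τ_X. Therefore f is NOT continuous.


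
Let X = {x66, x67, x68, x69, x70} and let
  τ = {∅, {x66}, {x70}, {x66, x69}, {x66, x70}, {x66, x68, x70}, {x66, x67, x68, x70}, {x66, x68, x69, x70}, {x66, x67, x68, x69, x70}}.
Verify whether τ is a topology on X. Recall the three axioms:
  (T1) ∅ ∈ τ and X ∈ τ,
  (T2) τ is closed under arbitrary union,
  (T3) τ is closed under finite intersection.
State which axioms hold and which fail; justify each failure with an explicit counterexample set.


τ is NOT a topology on X.

Axiom (T1): ∅ ∈ τ? Yes; X ∈ τ? Yes.
Axiom (T2/T3): check pairwise unions and intersections of members of τ.
Counterexample for (T2): {x70} ∪ {x66, x69} = {x66, x69, x70} ∉ τ. Therefore τ is NOT a topology.


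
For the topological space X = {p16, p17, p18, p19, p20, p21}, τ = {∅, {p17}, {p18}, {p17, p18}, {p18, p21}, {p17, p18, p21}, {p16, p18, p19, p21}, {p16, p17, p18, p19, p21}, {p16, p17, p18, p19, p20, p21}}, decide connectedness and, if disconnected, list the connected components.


(X, τ) is connected.

Find clopen sets (U ∈ τ with X ∖ U ∈ τ):
  U = ∅, X ∖ U = {p16, p17, p18, p19, p20, p21} — both open, so U is clopen.
  U = {p16, p17, p18, p19, p20, p21}, X ∖ U = ∅ — both open, so U is clopen.
Only trivial clopens (∅ and X) exist, so (X, τ) is connected.
Compute connected components by grouping points that agree on all clopens:
  component: {p16, p17, p18, p19, p20, p21}


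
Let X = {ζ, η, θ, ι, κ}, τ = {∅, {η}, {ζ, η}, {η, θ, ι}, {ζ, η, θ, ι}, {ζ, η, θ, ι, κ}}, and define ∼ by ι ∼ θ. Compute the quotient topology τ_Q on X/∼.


X/∼ = {[ζ], [η], [θ=ι], [κ]}; |τ_Q| = 6.

Equivalence classes: [ζ], [η], [θ=ι], [κ].
Quotient map π: X → X/∼ sends ζ ↦ [ζ], η ↦ [η], θ ↦ [θ=ι], ι ↦ [θ=ι], κ ↦ [κ].
For each subset V ⊆ X/∼, compute π^{-1}(V) ⊆ X and check whether π^{-1}(V) ∈ τ. V is open in τ_Q iff π^{-1}(V) ∈ τ.
  V = {}: π^{-1}(V) = ∅ ∈ τ ✓.
  V = {[ζ]}: π^{-1}(V) = {ζ} ∉ τ ✗.
  V = {[η]}: π^{-1}(V) = {η} ∈ τ ✓.
  V = {[ζ], [η]}: π^{-1}(V) = {ζ, η} ∈ τ ✓.
  V = {[θ=ι]}: π^{-1}(V) = {θ, ι} ∉ τ ✗.
  V = {[ζ], [θ=ι]}: π^{-1}(V) = {ζ, θ, ι} ∉ τ ✗.
  V = {[η], [θ=ι]}: π^{-1}(V) = {η, θ, ι} ∈ τ ✓.
  V = {[ζ], [η], [θ=ι]}: π^{-1}(V) = {ζ, η, θ, ι} ∈ τ ✓.
  V = {[κ]}: π^{-1}(V) = {κ} ∉ τ ✗.
  V = {[ζ], [κ]}: π^{-1}(V) = {ζ, κ} ∉ τ ✗.
  V = {[η], [κ]}: π^{-1}(V) = {η, κ} ∉ τ ✗.
  V = {[ζ], [η], [κ]}: π^{-1}(V) = {ζ, η, κ} ∉ τ ✗.
  V = {[θ=ι], [κ]}: π^{-1}(V) = {θ, ι, κ} ∉ τ ✗.
  V = {[ζ], [θ=ι], [κ]}: π^{-1}(V) = {ζ, θ, ι, κ} ∉ τ ✗.
  V = {[η], [θ=ι], [κ]}: π^{-1}(V) = {η, θ, ι, κ} ∉ τ ✗.
  V = {[ζ], [η], [θ=ι], [κ]}: π^{-1}(V) = {ζ, η, θ, ι, κ} ∈ τ ✓.
Open sets in the quotient: τ_Q = {{}, {[η]}, {[ζ], [η]}, {[η], [θ=ι]}, {[ζ], [η], [θ=ι]}, {[ζ], [η], [θ=ι], [κ]}} (6 elements).


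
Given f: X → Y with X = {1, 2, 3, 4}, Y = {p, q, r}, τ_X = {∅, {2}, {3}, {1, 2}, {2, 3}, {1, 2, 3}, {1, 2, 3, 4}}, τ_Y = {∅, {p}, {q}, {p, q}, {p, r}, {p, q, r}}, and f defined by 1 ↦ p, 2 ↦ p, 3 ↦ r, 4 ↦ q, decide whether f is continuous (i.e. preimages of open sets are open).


f is NOT continuous.

Compute f^{-1}(U) for each U ∈ τ_Y:
  U = ∅: f^{-1}(U) = ∅ ∈ τ_X ✓.
  U = {p}: f^{-1}(U) = {1, 2} ∈ τ_X ✓.
  U = {q}: f^{-1}(U) = {4} ∉ τ_X ✗.
  U = {p, q}: f^{-1}(U) = {1, 2, 4} ∉ τ_X ✗.
  U = {p, r}: f^{-1}(U) = {1, 2, 3} ∈ τ_X ✓.
  U = {p, q, r}: f^{-1}(U) = {1, 2, 3, 4} ∈ τ_X ✓.
Found U = {q} with f^{-1}(U) = {4} not in τ_X. Therefore f is NOT continuous.


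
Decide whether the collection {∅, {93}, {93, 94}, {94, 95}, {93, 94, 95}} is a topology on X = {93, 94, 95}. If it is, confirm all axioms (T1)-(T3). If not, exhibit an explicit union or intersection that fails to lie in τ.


τ is NOT a topology on X.

Axiom (T1): ∅ ∈ τ? Yes; X ∈ τ? Yes.
Axiom (T2/T3): check pairwise unions and intersections of members of τ.
Counterexample for (T3): {93, 94} ∩ {94, 95} = {94} ∉ τ. Therefore τ is NOT a topology.


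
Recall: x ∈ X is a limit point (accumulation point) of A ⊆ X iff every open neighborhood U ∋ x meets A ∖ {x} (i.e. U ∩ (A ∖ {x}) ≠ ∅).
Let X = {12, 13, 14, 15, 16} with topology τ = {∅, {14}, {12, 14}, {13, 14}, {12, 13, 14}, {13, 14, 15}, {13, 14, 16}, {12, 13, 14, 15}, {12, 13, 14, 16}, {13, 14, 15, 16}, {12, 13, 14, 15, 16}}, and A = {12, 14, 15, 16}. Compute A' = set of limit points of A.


A' = {12, 13, 15, 16}

For each x ∈ X, list the open sets U ∈ τ with x ∈ U, then check whether U ∩ (A ∖ {x}) ≠ ∅ for every such U.
  x = 12: opens ∋ x are {12, 14}, {12, 13, 14}, {12, 13, 14, 15}, {12, 13, 14, 16}, {12, 13, 14, 15, 16}; each meets A ∖ {12}, so x IS a limit point.
  x = 13: opens ∋ x are {13, 14}, {12, 13, 14}, {13, 14, 15}, {13, 14, 16}, {12, 13, 14, 15}, {12, 13, 14, 16}, {13, 14, 15, 16}, {12, 13, 14, 15, 16}; each meets A ∖ {13}, so x IS a limit point.
  x = 14: open {14} ∋ x has {14} ∩ (A ∖ {14}) = ∅, so x is NOT a limit point.
  x = 15: opens ∋ x are {13, 14, 15}, {12, 13, 14, 15}, {13, 14, 15, 16}, {12, 13, 14, 15, 16}; each meets A ∖ {15}, so x IS a limit point.
  x = 16: opens ∋ x are {13, 14, 16}, {12, 13, 14, 16}, {13, 14, 15, 16}, {12, 13, 14, 15, 16}; each meets A ∖ {16}, so x IS a limit point.
Collecting: A' = {12, 13, 15, 16}.


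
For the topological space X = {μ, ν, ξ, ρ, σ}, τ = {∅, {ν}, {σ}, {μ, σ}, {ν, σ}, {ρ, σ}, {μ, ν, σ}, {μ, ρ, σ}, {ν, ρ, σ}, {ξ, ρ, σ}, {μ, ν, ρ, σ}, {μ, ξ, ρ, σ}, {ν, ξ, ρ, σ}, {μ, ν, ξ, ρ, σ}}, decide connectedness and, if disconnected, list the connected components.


(X, τ) is disconnected; components = [{ν}, {μ, ξ, ρ, σ}].

Find clopen sets (U ∈ τ with X ∖ U ∈ τ):
  U = ∅, X ∖ U = {μ, ν, ξ, ρ, σ} — both open, so U is clopen.
  U = {ν}, X ∖ U = {μ, ξ, ρ, σ} — both open, so U is clopen.
  U = {μ, ξ, ρ, σ}, X ∖ U = {ν} — both open, so U is clopen.
  U = {μ, ν, ξ, ρ, σ}, X ∖ U = ∅ — both open, so U is clopen.
Nontrivial clopen(s) exist: e.g. {μ, ξ, ρ, σ}. So (X, τ) is disconnected.
Compute connected components by grouping points that agree on all clopens:
  component: {ν}
  component: {μ, ξ, ρ, σ}


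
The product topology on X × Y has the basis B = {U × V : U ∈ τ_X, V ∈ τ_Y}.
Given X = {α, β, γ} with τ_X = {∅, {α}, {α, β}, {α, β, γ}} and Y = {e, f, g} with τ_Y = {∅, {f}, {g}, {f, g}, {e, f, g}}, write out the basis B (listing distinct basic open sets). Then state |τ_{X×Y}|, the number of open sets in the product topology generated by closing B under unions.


Basis B = {∅ × ∅, {α} × {f}, {α} × {g}, {α} × {f, g}, {α, β} × {f}, {α, β} × {g}, {α} × {e, f, g}, {α, β, γ} × {f}, {α, β, γ} × {g}, {α, β} × {f, g}, {α, β} × {e, f, g}, {α, β, γ} × {f, g}, {α, β, γ} × {e, f, g}}; |τ_{X×Y}| = 30.

Enumerate products U × V with U ∈ τ_X, V ∈ τ_Y (deduplicated):
  ∅ × ∅ = {} (∅)
  {α} × {f} = {(α,f)}
  {α} × {g} = {(α,g)}
  {α} × {f, g} = {(α,f), (α,g)}
  {α, β} × {f} = {(α,f), (β,f)}
  {α, β} × {g} = {(α,g), (β,g)}
  {α} × {e, f, g} = {(α,e), (α,f), (α,g)}
  {α, β, γ} × {f} = {(α,f), (β,f), (γ,f)}
  {α, β, γ} × {g} = {(α,g), (β,g), (γ,g)}
  {α, β} × {f, g} = {(α,f), (α,g), (β,f), (β,g)}
  {α, β} × {e, f, g} = {(α,e), (α,f), (α,g), (β,e), (β,f), (β,g)}
  {α, β, γ} × {f, g} = {(α,f), (α,g), (β,f), (β,g), (γ,f), (γ,g)}
  {α, β, γ} × {e, f, g} = {(α,e), (α,f), (α,g), (β,e), (β,f), (β,g), (γ,e), (γ,f), (γ,g)}
These 13 distinct sets form the basis B.
Close under arbitrary unions to get τ_{X×Y}; counting gives |τ_{X×Y}| = 30.


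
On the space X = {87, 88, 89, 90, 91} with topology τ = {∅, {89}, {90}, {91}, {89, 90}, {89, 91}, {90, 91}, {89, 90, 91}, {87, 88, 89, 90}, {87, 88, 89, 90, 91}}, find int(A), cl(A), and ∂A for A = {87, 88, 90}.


int(A) = {90}, cl(A) = {87, 88, 90}, ∂A = {87, 88}.

Closed sets in (X, τ) are complements of opens:
  closed(X, τ) = {∅, {91}, {87, 88}, {87, 88, 89}, {87, 88, 90}, {87, 88, 91}, {87, 88, 89, 90}, {87, 88, 89, 91}, {87, 88, 90, 91}, {87, 88, 89, 90, 91}}.
int(A) = ⋃ {U ∈ τ : U ⊆ A}. Opens contained in A: ∅, {90}.
Taking the union of these: int(A) = {90}.
cl(A) = ⋂ {C closed : A ⊆ C}. Closed sets containing A: {87, 88, 90}, {87, 88, 89, 90}, {87, 88, 90, 91}, {87, 88, 89, 90, 91}.
Intersecting these: cl(A) = {87, 88, 90}.
∂A = cl(A) ∖ int(A) = {87, 88, 90} ∖ {90} = {87, 88}.


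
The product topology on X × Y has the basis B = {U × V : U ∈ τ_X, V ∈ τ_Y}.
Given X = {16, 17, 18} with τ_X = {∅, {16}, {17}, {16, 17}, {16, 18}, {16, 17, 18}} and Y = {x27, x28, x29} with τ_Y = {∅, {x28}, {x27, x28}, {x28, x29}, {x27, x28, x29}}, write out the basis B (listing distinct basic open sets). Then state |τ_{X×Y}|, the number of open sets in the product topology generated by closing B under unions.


Basis B = {∅ × ∅, {16} × {x28}, {17} × {x28}, {16} × {x27, x28}, {16} × {x28, x29}, {16, 17} × {x28}, {16, 18} × {x28}, {17} × {x27, x28}, {17} × {x28, x29}, {16} × {x27, x28, x29}, {16, 17, 18} × {x28}, {17} × {x27, x28, x29}, {16, 17} × {x27, x28}, {16, 18} × {x27, x28}, {16, 17} × {x28, x29}, {16, 18} × {x28, x29}, {16, 17} × {x27, x28, x29}, {16, 18} × {x27, x28, x29}, {16, 17, 18} × {x27, x28}, {16, 17, 18} × {x28, x29}, {16, 17, 18} × {x27, x28, x29}}; |τ_{X×Y}| = 70.

Enumerate products U × V with U ∈ τ_X, V ∈ τ_Y (deduplicated):
  ∅ × ∅ = {} (∅)
  {16} × {x28} = {(16,x28)}
  {17} × {x28} = {(17,x28)}
  {16} × {x27, x28} = {(16,x27), (16,x28)}
  {16} × {x28, x29} = {(16,x28), (16,x29)}
  {16, 17} × {x28} = {(16,x28), (17,x28)}
  {16, 18} × {x28} = {(16,x28), (18,x28)}
  {17} × {x27, x28} = {(17,x27), (17,x28)}
  {17} × {x28, x29} = {(17,x28), (17,x29)}
  {16} × {x27, x28, x29} = {(16,x27), (16,x28), (16,x29)}
  {16, 17, 18} × {x28} = {(16,x28), (17,x28), (18,x28)}
  {17} × {x27, x28, x29} = {(17,x27), (17,x28), (17,x29)}
  {16, 17} × {x27, x28} = {(16,x27), (16,x28), (17,x27), (17,x28)}
  {16, 18} × {x27, x28} = {(16,x27), (16,x28), (18,x27), (18,x28)}
  {16, 17} × {x28, x29} = {(16,x28), (16,x29), (17,x28), (17,x29)}
  {16, 18} × {x28, x29} = {(16,x28), (16,x29), (18,x28), (18,x29)}
  {16, 17} × {x27, x28, x29} = {(16,x27), (16,x28), (16,x29), (17,x27), (17,x28), (17,x29)}
  {16, 18} × {x27, x28, x29} = {(16,x27), (16,x28), (16,x29), (18,x27), (18,x28), (18,x29)}
  {16, 17, 18} × {x27, x28} = {(16,x27), (16,x28), (17,x27), (17,x28), (18,x27), (18,x28)}
  {16, 17, 18} × {x28, x29} = {(16,x28), (16,x29), (17,x28), (17,x29), (18,x28), (18,x29)}
  {16, 17, 18} × {x27, x28, x29} = {(16,x27), (16,x28), (16,x29), (17,x27), (17,x28), (17,x29), (18,x27), (18,x28), (18,x29)}
These 21 distinct sets form the basis B.
Close under arbitrary unions to get τ_{X×Y}; counting gives |τ_{X×Y}| = 70.


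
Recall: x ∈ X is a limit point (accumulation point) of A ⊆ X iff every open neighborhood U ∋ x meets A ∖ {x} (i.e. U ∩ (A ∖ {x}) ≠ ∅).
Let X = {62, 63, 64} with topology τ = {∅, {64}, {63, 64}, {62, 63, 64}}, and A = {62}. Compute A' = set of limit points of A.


A' = ∅

For each x ∈ X, list the open sets U ∈ τ with x ∈ U, then check whether U ∩ (A ∖ {x}) ≠ ∅ for every such U.
  x = 62: open {62, 63, 64} ∋ x has {62, 63, 64} ∩ (A ∖ {62}) = ∅, so x is NOT a limit point.
  x = 63: open {63, 64} ∋ x has {63, 64} ∩ (A ∖ {63}) = ∅, so x is NOT a limit point.
  x = 64: open {64} ∋ x has {64} ∩ (A ∖ {64}) = ∅, so x is NOT a limit point.
Collecting: A' = ∅.


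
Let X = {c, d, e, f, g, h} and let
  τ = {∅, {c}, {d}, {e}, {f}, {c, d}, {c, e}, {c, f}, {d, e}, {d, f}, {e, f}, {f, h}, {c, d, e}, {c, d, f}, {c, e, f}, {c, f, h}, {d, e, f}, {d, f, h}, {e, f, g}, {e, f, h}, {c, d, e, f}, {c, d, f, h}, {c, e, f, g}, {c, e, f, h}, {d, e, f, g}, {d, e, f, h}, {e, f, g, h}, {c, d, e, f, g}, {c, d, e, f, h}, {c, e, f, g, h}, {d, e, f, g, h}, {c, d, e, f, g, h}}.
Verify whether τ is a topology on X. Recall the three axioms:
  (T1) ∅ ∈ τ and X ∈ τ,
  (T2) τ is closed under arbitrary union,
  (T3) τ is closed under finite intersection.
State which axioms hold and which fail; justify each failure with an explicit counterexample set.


τ IS a topology on X.

Axiom (T1): ∅ ∈ τ? Yes; X ∈ τ? Yes.
Axiom (T2/T3): check pairwise unions and intersections of members of τ.
All pairwise intersections and unions checked — each lies in τ. Therefore τ satisfies (T1), (T2), (T3): it IS a topology on X.


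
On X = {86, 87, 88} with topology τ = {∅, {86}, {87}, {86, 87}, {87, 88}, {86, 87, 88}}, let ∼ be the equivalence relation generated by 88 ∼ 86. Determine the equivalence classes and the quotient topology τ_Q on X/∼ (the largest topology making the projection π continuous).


X/∼ = {[86=88], [87]}; |τ_Q| = 3.

Equivalence classes: [86=88], [87].
Quotient map π: X → X/∼ sends 86 ↦ [86=88], 87 ↦ [87], 88 ↦ [86=88].
For each subset V ⊆ X/∼, compute π^{-1}(V) ⊆ X and check whether π^{-1}(V) ∈ τ. V is open in τ_Q iff π^{-1}(V) ∈ τ.
  V = {}: π^{-1}(V) = ∅ ∈ τ ✓.
  V = {[86=88]}: π^{-1}(V) = {86, 88} ∉ τ ✗.
  V = {[87]}: π^{-1}(V) = {87} ∈ τ ✓.
  V = {[86=88], [87]}: π^{-1}(V) = {86, 87, 88} ∈ τ ✓.
Open sets in the quotient: τ_Q = {{}, {[87]}, {[86=88], [87]}} (3 elements).


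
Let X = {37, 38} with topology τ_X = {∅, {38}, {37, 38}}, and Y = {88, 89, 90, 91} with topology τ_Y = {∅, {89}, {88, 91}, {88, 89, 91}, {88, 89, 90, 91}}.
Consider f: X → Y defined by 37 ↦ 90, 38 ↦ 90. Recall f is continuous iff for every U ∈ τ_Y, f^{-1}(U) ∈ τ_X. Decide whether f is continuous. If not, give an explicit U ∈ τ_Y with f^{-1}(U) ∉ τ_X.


f IS continuous.

Compute f^{-1}(U) for each U ∈ τ_Y:
  U = ∅: f^{-1}(U) = ∅ ∈ τ_X ✓.
  U = {89}: f^{-1}(U) = ∅ ∈ τ_X ✓.
  U = {88, 91}: f^{-1}(U) = ∅ ∈ τ_X ✓.
  U = {88, 89, 91}: f^{-1}(U) = ∅ ∈ τ_X ✓.
  U = {88, 89, 90, 91}: f^{-1}(U) = {37, 38} ∈ τ_X ✓.
Every preimage lies in τ_X, so f IS continuous.


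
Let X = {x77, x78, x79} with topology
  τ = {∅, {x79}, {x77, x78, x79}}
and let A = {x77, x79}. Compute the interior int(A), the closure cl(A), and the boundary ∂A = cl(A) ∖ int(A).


int(A) = {x79}, cl(A) = {x77, x78, x79}, ∂A = {x77, x78}.

Closed sets in (X, τ) are complements of opens:
  closed(X, τ) = {∅, {x77, x78}, {x77, x78, x79}}.
int(A) = ⋃ {U ∈ τ : U ⊆ A}. Opens contained in A: ∅, {x79}.
Taking the union of these: int(A) = {x79}.
cl(A) = ⋂ {C closed : A ⊆ C}. Closed sets containing A: {x77, x78, x79}.
Intersecting these: cl(A) = {x77, x78, x79}.
∂A = cl(A) ∖ int(A) = {x77, x78, x79} ∖ {x79} = {x77, x78}.


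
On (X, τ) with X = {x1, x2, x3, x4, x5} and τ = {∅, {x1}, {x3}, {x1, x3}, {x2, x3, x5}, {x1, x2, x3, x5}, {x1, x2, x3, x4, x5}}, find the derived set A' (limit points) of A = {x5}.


A' = {x2, x4}

For each x ∈ X, list the open sets U ∈ τ with x ∈ U, then check whether U ∩ (A ∖ {x}) ≠ ∅ for every such U.
  x = x1: open {x1} ∋ x has {x1} ∩ (A ∖ {x1}) = ∅, so x is NOT a limit point.
  x = x2: opens ∋ x are {x2, x3, x5}, {x1, x2, x3, x5}, {x1, x2, x3, x4, x5}; each meets A ∖ {x2}, so x IS a limit point.
  x = x3: open {x3} ∋ x has {x3} ∩ (A ∖ {x3}) = ∅, so x is NOT a limit point.
  x = x4: opens ∋ x are {x1, x2, x3, x4, x5}; each meets A ∖ {x4}, so x IS a limit point.
  x = x5: open {x2, x3, x5} ∋ x has {x2, x3, x5} ∩ (A ∖ {x5}) = ∅, so x is NOT a limit point.
Collecting: A' = {x2, x4}.


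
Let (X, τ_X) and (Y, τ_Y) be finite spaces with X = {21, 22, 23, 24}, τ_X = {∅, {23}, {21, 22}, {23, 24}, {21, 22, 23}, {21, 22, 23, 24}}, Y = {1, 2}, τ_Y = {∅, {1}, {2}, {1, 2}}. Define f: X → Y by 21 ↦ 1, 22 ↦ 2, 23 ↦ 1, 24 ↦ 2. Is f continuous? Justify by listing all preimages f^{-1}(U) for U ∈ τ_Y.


f is NOT continuous.

Compute f^{-1}(U) for each U ∈ τ_Y:
  U = ∅: f^{-1}(U) = ∅ ∈ τ_X ✓.
  U = {1}: f^{-1}(U) = {21, 23} ∉ τ_X ✗.
  U = {2}: f^{-1}(U) = {22, 24} ∉ τ_X ✗.
  U = {1, 2}: f^{-1}(U) = {21, 22, 23, 24} ∈ τ_X ✓.
Found U = {1} with f^{-1}(U) = {21, 23} not in τ_X. Therefore f is NOT continuous.


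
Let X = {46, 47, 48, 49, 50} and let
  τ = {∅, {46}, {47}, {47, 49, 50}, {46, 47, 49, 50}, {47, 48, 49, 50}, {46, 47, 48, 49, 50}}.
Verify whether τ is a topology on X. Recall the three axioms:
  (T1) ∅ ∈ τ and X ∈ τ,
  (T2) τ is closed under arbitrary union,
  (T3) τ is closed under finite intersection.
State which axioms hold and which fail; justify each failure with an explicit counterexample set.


τ is NOT a topology on X.

Axiom (T1): ∅ ∈ τ? Yes; X ∈ τ? Yes.
Axiom (T2/T3): check pairwise unions and intersections of members of τ.
Counterexample for (T2): {46} ∪ {47} = {46, 47} ∉ τ. Therefore τ is NOT a topology.


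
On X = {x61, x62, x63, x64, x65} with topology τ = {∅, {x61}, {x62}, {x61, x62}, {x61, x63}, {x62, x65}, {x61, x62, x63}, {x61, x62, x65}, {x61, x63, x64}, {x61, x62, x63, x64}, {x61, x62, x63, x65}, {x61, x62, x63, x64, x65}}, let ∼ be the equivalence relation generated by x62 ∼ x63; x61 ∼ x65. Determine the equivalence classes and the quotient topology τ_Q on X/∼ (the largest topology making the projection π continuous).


X/∼ = {[x61=x65], [x62=x63], [x64]}; |τ_Q| = 3.

Equivalence classes: [x61=x65], [x62=x63], [x64].
Quotient map π: X → X/∼ sends x61 ↦ [x61=x65], x62 ↦ [x62=x63], x63 ↦ [x62=x63], x64 ↦ [x64], x65 ↦ [x61=x65].
For each subset V ⊆ X/∼, compute π^{-1}(V) ⊆ X and check whether π^{-1}(V) ∈ τ. V is open in τ_Q iff π^{-1}(V) ∈ τ.
  V = {}: π^{-1}(V) = ∅ ∈ τ ✓.
  V = {[x61=x65]}: π^{-1}(V) = {x61, x65} ∉ τ ✗.
  V = {[x62=x63]}: π^{-1}(V) = {x62, x63} ∉ τ ✗.
  V = {[x61=x65], [x62=x63]}: π^{-1}(V) = {x61, x62, x63, x65} ∈ τ ✓.
  V = {[x64]}: π^{-1}(V) = {x64} ∉ τ ✗.
  V = {[x61=x65], [x64]}: π^{-1}(V) = {x61, x64, x65} ∉ τ ✗.
  V = {[x62=x63], [x64]}: π^{-1}(V) = {x62, x63, x64} ∉ τ ✗.
  V = {[x61=x65], [x62=x63], [x64]}: π^{-1}(V) = {x61, x62, x63, x64, x65} ∈ τ ✓.
Open sets in the quotient: τ_Q = {{}, {[x61=x65], [x62=x63]}, {[x61=x65], [x62=x63], [x64]}} (3 elements).


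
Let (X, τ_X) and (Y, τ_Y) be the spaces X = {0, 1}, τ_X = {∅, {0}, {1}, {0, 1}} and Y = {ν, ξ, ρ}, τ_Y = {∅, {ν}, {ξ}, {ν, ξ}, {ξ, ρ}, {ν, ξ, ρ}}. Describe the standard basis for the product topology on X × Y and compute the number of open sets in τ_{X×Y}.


Basis B = {∅ × ∅, {0} × {ν}, {0} × {ξ}, {1} × {ν}, {1} × {ξ}, {0} × {ν, ξ}, {0, 1} × {ν}, {0} × {ξ, ρ}, {0, 1} × {ξ}, {1} × {ν, ξ}, {1} × {ξ, ρ}, {0} × {ν, ξ, ρ}, {1} × {ν, ξ, ρ}, {0, 1} × {ν, ξ}, {0, 1} × {ξ, ρ}, {0, 1} × {ν, ξ, ρ}}; |τ_{X×Y}| = 36.

Enumerate products U × V with U ∈ τ_X, V ∈ τ_Y (deduplicated):
  ∅ × ∅ = {} (∅)
  {0} × {ν} = {(0,ν)}
  {0} × {ξ} = {(0,ξ)}
  {1} × {ν} = {(1,ν)}
  {1} × {ξ} = {(1,ξ)}
  {0} × {ν, ξ} = {(0,ν), (0,ξ)}
  {0, 1} × {ν} = {(0,ν), (1,ν)}
  {0} × {ξ, ρ} = {(0,ξ), (0,ρ)}
  {0, 1} × {ξ} = {(0,ξ), (1,ξ)}
  {1} × {ν, ξ} = {(1,ν), (1,ξ)}
  {1} × {ξ, ρ} = {(1,ξ), (1,ρ)}
  {0} × {ν, ξ, ρ} = {(0,ν), (0,ξ), (0,ρ)}
  {1} × {ν, ξ, ρ} = {(1,ν), (1,ξ), (1,ρ)}
  {0, 1} × {ν, ξ} = {(0,ν), (0,ξ), (1,ν), (1,ξ)}
  {0, 1} × {ξ, ρ} = {(0,ξ), (0,ρ), (1,ξ), (1,ρ)}
  {0, 1} × {ν, ξ, ρ} = {(0,ν), (0,ξ), (0,ρ), (1,ν), (1,ξ), (1,ρ)}
These 16 distinct sets form the basis B.
Close under arbitrary unions to get τ_{X×Y}; counting gives |τ_{X×Y}| = 36.


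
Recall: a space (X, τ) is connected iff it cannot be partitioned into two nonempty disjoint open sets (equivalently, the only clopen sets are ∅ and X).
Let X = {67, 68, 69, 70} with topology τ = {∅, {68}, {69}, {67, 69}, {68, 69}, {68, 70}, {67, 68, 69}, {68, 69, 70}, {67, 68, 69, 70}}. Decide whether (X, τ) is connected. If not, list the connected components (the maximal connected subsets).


(X, τ) is disconnected; components = [{67, 69}, {68, 70}].

Find clopen sets (U ∈ τ with X ∖ U ∈ τ):
  U = ∅, X ∖ U = {67, 68, 69, 70} — both open, so U is clopen.
  U = {67, 69}, X ∖ U = {68, 70} — both open, so U is clopen.
  U = {68, 70}, X ∖ U = {67, 69} — both open, so U is clopen.
  U = {67, 68, 69, 70}, X ∖ U = ∅ — both open, so U is clopen.
Nontrivial clopen(s) exist: e.g. {68, 70}. So (X, τ) is disconnected.
Compute connected components by grouping points that agree on all clopens:
  component: {67, 69}
  component: {68, 70}


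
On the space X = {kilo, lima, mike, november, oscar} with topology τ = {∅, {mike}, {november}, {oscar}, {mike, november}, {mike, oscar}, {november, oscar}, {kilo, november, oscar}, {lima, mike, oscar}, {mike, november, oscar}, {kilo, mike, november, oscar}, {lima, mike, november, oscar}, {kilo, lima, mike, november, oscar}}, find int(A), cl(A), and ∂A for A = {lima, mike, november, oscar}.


int(A) = {lima, mike, november, oscar}, cl(A) = {kilo, lima, mike, november, oscar}, ∂A = {kilo}.

Closed sets in (X, τ) are complements of opens:
  closed(X, τ) = {∅, {kilo}, {lima}, {kilo, lima}, {kilo, november}, {lima, mike}, {kilo, lima, mike}, {kilo, lima, november}, {kilo, lima, oscar}, {kilo, lima, mike, november}, {kilo, lima, mike, oscar}, {kilo, lima, november, oscar}, {kilo, lima, mike, november, oscar}}.
int(A) = ⋃ {U ∈ τ : U ⊆ A}. Opens contained in A: ∅, {mike}, {november}, {oscar}, {mike, november}, {mike, oscar}, {november, oscar}, {lima, mike, oscar}, {mike, november, oscar}, {lima, mike, november, oscar}.
Taking the union of these: int(A) = {lima, mike, november, oscar}.
cl(A) = ⋂ {C closed : A ⊆ C}. Closed sets containing A: {kilo, lima, mike, november, oscar}.
Intersecting these: cl(A) = {kilo, lima, mike, november, oscar}.
∂A = cl(A) ∖ int(A) = {kilo, lima, mike, november, oscar} ∖ {lima, mike, november, oscar} = {kilo}.


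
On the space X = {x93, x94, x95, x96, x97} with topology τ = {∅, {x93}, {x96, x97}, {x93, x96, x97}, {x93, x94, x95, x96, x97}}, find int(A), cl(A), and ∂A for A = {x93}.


int(A) = {x93}, cl(A) = {x93, x94, x95}, ∂A = {x94, x95}.

Closed sets in (X, τ) are complements of opens:
  closed(X, τ) = {∅, {x94, x95}, {x93, x94, x95}, {x94, x95, x96, x97}, {x93, x94, x95, x96, x97}}.
int(A) = ⋃ {U ∈ τ : U ⊆ A}. Opens contained in A: ∅, {x93}.
Taking the union of these: int(A) = {x93}.
cl(A) = ⋂ {C closed : A ⊆ C}. Closed sets containing A: {x93, x94, x95}, {x93, x94, x95, x96, x97}.
Intersecting these: cl(A) = {x93, x94, x95}.
∂A = cl(A) ∖ int(A) = {x93, x94, x95} ∖ {x93} = {x94, x95}.


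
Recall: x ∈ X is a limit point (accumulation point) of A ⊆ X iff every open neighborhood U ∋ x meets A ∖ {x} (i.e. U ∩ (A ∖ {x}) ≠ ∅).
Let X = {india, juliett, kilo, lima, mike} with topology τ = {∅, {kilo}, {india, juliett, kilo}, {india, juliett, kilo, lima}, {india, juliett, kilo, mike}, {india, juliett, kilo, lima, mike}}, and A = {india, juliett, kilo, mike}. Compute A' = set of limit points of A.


A' = {india, juliett, lima, mike}

For each x ∈ X, list the open sets U ∈ τ with x ∈ U, then check whether U ∩ (A ∖ {x}) ≠ ∅ for every such U.
  x = india: opens ∋ x are {india, juliett, kilo}, {india, juliett, kilo, lima}, {india, juliett, kilo, mike}, {india, juliett, kilo, lima, mike}; each meets A ∖ {india}, so x IS a limit point.
  x = juliett: opens ∋ x are {india, juliett, kilo}, {india, juliett, kilo, lima}, {india, juliett, kilo, mike}, {india, juliett, kilo, lima, mike}; each meets A ∖ {juliett}, so x IS a limit point.
  x = kilo: open {kilo} ∋ x has {kilo} ∩ (A ∖ {kilo}) = ∅, so x is NOT a limit point.
  x = lima: opens ∋ x are {india, juliett, kilo, lima}, {india, juliett, kilo, lima, mike}; each meets A ∖ {lima}, so x IS a limit point.
  x = mike: opens ∋ x are {india, juliett, kilo, mike}, {india, juliett, kilo, lima, mike}; each meets A ∖ {mike}, so x IS a limit point.
Collecting: A' = {india, juliett, lima, mike}.
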